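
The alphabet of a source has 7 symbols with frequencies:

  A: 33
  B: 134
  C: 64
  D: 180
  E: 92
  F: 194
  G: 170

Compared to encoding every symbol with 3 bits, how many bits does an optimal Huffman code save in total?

277

Fixed-length: 3 bits × 867 symbols = 2601 bits.
Huffman merges:
merge A(33) and C(64): 97
merge E(92) and 97: 189
merge B(134) and G(170): 304
merge D(180) and 189: 369
merge F(194) and 304: 498
merge 369 and 498: 867
Huffman total = 97 + 189 + 304 + 369 + 498 + 867 = 2324 bits.
Saving = 2601 − 2324 = 277 bits.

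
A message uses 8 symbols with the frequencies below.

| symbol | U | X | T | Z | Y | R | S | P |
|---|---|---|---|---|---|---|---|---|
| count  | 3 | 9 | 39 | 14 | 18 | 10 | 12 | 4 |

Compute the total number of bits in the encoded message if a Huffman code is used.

293

Merge the two smallest weights repeatedly:
U(3) + P(4) → 7
7 + X(9) → 16
R(10) + S(12) → 22
Z(14) + 16 → 30
Y(18) + 22 → 40
30 + T(39) → 69
40 + 69 → 109
Each symbol's bit-cost is frequency × depth; summing gives 293 bits (equivalently 7 + 16 + 22 + 30 + 40 + 69 + 109).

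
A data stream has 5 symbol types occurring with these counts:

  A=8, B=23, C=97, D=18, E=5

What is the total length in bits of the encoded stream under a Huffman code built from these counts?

249

Greedily combine the two least-frequent nodes:
E(5) + A(8) → 13
13 + D(18) → 31
B(23) + 31 → 54
54 + C(97) → 151
Total encoded bits = sum of merged weights = 13 + 31 + 54 + 151 = 249.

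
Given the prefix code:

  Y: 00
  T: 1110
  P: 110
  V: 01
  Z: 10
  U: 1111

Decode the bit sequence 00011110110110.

Read left to right; each codeword is recognised as soon as it completes (prefix code):
  00→Y | 01→V | 1110→T | 110→P | 110→P
Decoded message: YVTPP

YVTPP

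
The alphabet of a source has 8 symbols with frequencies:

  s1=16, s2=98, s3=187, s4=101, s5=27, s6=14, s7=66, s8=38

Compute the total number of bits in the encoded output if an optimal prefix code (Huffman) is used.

1437

Merge the two smallest weights repeatedly:
combine s6(14), s1(16) → 30
combine s5(27), 30 → 57
combine s8(38), 57 → 95
combine s7(66), 95 → 161
combine s2(98), s4(101) → 199
combine 161, s3(187) → 348
combine 199, 348 → 547
Total encoded bits = sum of merged weights = 30 + 57 + 95 + 161 + 199 + 348 + 547 = 1437.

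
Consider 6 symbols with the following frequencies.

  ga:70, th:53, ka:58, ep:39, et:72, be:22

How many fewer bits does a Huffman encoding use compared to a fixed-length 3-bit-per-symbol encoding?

142

Fixed-length: 3 bits × 314 symbols = 942 bits.
Huffman merges:
combine be(22), ep(39) → 61
combine th(53), ka(58) → 111
combine 61, ga(70) → 131
combine et(72), 111 → 183
combine 131, 183 → 314
Huffman total = 61 + 111 + 131 + 183 + 314 = 800 bits.
Saving = 942 − 800 = 142 bits.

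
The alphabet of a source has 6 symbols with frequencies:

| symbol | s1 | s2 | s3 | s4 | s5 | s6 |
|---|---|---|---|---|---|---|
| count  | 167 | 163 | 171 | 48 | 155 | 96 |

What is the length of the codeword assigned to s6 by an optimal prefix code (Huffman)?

Repeatedly merge the two smallest:
s4(48) + s6(96) → 144
144 + s5(155) → 299
s2(163) + s1(167) → 330
s3(171) + 299 → 470
330 + 470 → 800
The subtree containing s6 is merged 4 times, so code length = 4.

4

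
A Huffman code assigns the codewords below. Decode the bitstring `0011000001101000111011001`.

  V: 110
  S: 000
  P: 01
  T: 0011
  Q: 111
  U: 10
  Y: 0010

Read left to right; each codeword is recognised as soon as it completes (prefix code):
  0011→T | 000→S | 0011→T | 01→P | 000→S | 111→Q | 01→P | 10→U | 01→P
Decoded message: TSTPSQPUP

TSTPSQPUP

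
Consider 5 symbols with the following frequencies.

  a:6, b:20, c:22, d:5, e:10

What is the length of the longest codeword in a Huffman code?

4

Merge the two lowest-weight nodes at each step:
merge d(5) and a(6): 11
merge e(10) and 11: 21
merge b(20) and 21: 41
merge c(22) and 41: 63
Maximum depth reached is 4.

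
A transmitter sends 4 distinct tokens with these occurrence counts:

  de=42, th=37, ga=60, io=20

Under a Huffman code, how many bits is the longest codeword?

Merge the two lowest-weight nodes at each step:
io(20) + th(37) → 57
de(42) + 57 → 99
ga(60) + 99 → 159
Maximum depth reached is 3.

3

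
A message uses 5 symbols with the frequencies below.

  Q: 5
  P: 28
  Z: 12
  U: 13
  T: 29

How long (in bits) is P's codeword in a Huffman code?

Repeatedly merge the two smallest:
merge Q(5) and Z(12): 17
merge U(13) and 17: 30
merge P(28) and T(29): 57
merge 30 and 57: 87
The subtree containing P is merged 2 times, so code length = 2.

2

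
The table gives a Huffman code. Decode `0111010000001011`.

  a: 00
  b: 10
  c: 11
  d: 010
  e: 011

Read left to right; each codeword is recognised as soon as it completes (prefix code):
  011→e | 10→b | 10→b | 00→a | 00→a | 010→d | 11→c
Decoded message: ebbaadc

ebbaadc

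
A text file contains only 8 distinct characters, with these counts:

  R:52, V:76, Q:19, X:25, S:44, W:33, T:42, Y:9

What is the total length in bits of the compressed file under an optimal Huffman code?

Merge the two smallest weights repeatedly:
Y(9) + Q(19) → 28
X(25) + 28 → 53
W(33) + T(42) → 75
S(44) + R(52) → 96
53 + 75 → 128
V(76) + 96 → 172
128 + 172 → 300
Total encoded bits = sum of merged weights = 28 + 53 + 75 + 96 + 128 + 172 + 300 = 852.

852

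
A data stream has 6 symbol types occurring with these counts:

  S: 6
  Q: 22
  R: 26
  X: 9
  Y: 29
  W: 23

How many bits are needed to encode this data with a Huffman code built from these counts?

Build the Huffman tree bottom-up:
merge S(6) and X(9): 15
merge 15 and Q(22): 37
merge W(23) and R(26): 49
merge Y(29) and 37: 66
merge 49 and 66: 115
Each symbol's bit-cost is frequency × depth; summing gives 282 bits (equivalently 15 + 37 + 49 + 66 + 115).

282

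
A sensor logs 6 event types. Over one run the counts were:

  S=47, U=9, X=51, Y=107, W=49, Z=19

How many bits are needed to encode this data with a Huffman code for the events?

660

Greedily combine the two least-frequent nodes:
merge U(9) and Z(19): 28
merge 28 and S(47): 75
merge W(49) and X(51): 100
merge 75 and 100: 175
merge Y(107) and 175: 282
Total encoded bits = sum of merged weights = 28 + 75 + 100 + 175 + 282 = 660.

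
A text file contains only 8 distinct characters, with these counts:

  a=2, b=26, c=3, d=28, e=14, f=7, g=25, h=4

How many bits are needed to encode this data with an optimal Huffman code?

278

Greedily combine the two least-frequent nodes:
merge a(2) and c(3): 5
merge h(4) and 5: 9
merge f(7) and 9: 16
merge e(14) and 16: 30
merge g(25) and b(26): 51
merge d(28) and 30: 58
merge 51 and 58: 109
Total encoded bits = sum of merged weights = 5 + 9 + 16 + 30 + 51 + 58 + 109 = 278.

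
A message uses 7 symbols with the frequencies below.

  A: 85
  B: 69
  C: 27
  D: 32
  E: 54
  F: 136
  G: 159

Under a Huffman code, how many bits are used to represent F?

Huffman merges, smallest pair first:
combine C(27), D(32) → 59
combine E(54), 59 → 113
combine B(69), A(85) → 154
combine 113, F(136) → 249
combine 154, G(159) → 313
combine 249, 313 → 562
F sits 2 levels below the root, so its codeword is 2 bits.

2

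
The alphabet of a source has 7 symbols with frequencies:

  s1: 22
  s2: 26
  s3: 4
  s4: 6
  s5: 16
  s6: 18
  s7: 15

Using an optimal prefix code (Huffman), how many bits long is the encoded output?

283

Build the Huffman tree bottom-up:
s3(4) + s4(6) → 10
10 + s7(15) → 25
s5(16) + s6(18) → 34
s1(22) + 25 → 47
s2(26) + 34 → 60
47 + 60 → 107
The encoded length is the sum of every internal node's weight: 10 + 25 + 34 + 47 + 60 + 107 = 283 bits.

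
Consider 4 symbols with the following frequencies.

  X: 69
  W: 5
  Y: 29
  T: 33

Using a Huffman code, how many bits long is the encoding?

237

Merge the two smallest weights repeatedly:
combine W(5), Y(29) → 34
combine T(33), 34 → 67
combine 67, X(69) → 136
Total encoded bits = sum of merged weights = 34 + 67 + 136 = 237.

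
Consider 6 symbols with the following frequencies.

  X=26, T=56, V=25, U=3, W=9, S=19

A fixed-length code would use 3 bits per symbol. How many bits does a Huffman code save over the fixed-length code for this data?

Fixed-length: 3 bits × 138 symbols = 414 bits.
Huffman merges:
merge U(3) and W(9): 12
merge 12 and S(19): 31
merge V(25) and X(26): 51
merge 31 and 51: 82
merge T(56) and 82: 138
Huffman total = 12 + 31 + 51 + 82 + 138 = 314 bits.
Saving = 414 − 314 = 100 bits.

100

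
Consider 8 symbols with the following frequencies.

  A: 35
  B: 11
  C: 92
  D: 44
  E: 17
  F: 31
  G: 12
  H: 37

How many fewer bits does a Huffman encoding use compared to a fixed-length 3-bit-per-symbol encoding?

73

Fixed-length: 3 bits × 279 symbols = 837 bits.
Huffman merges:
merge B(11) and G(12): 23
merge E(17) and 23: 40
merge F(31) and A(35): 66
merge H(37) and 40: 77
merge D(44) and 66: 110
merge 77 and C(92): 169
merge 110 and 169: 279
Huffman total = 23 + 40 + 66 + 77 + 110 + 169 + 279 = 764 bits.
Saving = 837 − 764 = 73 bits.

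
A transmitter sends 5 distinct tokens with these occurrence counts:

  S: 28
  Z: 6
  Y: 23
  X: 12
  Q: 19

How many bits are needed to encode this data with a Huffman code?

194

Merge the two smallest weights repeatedly:
merge Z(6) and X(12): 18
merge 18 and Q(19): 37
merge Y(23) and S(28): 51
merge 37 and 51: 88
Each symbol's bit-cost is frequency × depth; summing gives 194 bits (equivalently 18 + 37 + 51 + 88).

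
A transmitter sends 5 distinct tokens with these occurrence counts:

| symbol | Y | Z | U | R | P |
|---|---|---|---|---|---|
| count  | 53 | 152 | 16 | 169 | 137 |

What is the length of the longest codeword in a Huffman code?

Merge the two lowest-weight nodes at each step:
combine U(16), Y(53) → 69
combine 69, P(137) → 206
combine Z(152), R(169) → 321
combine 206, 321 → 527
Maximum depth reached is 3.

3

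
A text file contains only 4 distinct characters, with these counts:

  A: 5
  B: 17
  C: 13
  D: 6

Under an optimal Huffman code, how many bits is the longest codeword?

Merge the two lowest-weight nodes at each step:
merge A(5) and D(6): 11
merge 11 and C(13): 24
merge B(17) and 24: 41
The rarest symbols sit at the bottom; the longest codeword is 3 bits.

3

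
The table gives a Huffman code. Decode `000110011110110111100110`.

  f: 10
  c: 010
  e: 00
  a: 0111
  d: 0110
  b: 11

Read left to right; each codeword is recognised as soon as it completes (prefix code):
  00→e | 0110→d | 0111→a | 10→f | 11→b | 0111→a | 10→f | 0110→d
Decoded message: edafbafd

edafbafd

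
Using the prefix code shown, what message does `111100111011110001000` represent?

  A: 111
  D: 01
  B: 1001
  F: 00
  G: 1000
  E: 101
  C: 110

ABCAGG

Read left to right; each codeword is recognised as soon as it completes (prefix code):
  111→A | 1001→B | 110→C | 111→A | 1000→G | 1000→G
Decoded message: ABCAGG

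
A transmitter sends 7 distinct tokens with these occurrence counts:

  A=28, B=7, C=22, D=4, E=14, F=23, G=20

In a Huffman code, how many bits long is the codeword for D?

4

Repeatedly merge the two smallest:
merge D(4) and B(7): 11
merge 11 and E(14): 25
merge G(20) and C(22): 42
merge F(23) and 25: 48
merge A(28) and 42: 70
merge 48 and 70: 118
D sits 4 levels below the root, so its codeword is 4 bits.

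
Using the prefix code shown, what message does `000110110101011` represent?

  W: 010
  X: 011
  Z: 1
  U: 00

Read left to right; each codeword is recognised as soon as it completes (prefix code):
  00→U | 011→X | 011→X | 010→W | 1→Z | 011→X
Decoded message: UXXWZX

UXXWZX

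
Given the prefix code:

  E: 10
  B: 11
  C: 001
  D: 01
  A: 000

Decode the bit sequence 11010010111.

Read left to right; each codeword is recognised as soon as it completes (prefix code):
  11→B | 01→D | 001→C | 01→D | 11→B
Decoded message: BDCDB

BDCDB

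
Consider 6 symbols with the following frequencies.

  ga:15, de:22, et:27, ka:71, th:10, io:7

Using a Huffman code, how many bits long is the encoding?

Merge the two smallest weights repeatedly:
combine io(7), th(10) → 17
combine ga(15), 17 → 32
combine de(22), et(27) → 49
combine 32, 49 → 81
combine ka(71), 81 → 152
The encoded length is the sum of every internal node's weight: 17 + 32 + 49 + 81 + 152 = 331 bits.

331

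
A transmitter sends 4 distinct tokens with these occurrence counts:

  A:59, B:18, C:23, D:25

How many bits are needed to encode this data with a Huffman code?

Greedily combine the two least-frequent nodes:
combine B(18), C(23) → 41
combine D(25), 41 → 66
combine A(59), 66 → 125
Total encoded bits = sum of merged weights = 41 + 66 + 125 = 232.

232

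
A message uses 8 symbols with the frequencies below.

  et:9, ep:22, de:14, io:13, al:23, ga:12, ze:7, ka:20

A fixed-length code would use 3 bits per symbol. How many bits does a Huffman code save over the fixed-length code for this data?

Fixed-length: 3 bits × 120 symbols = 360 bits.
Huffman merges:
merge ze(7) and et(9): 16
merge ga(12) and io(13): 25
merge de(14) and 16: 30
merge ka(20) and ep(22): 42
merge al(23) and 25: 48
merge 30 and 42: 72
merge 48 and 72: 120
Huffman total = 16 + 25 + 30 + 42 + 48 + 72 + 120 = 353 bits.
Saving = 360 − 353 = 7 bits.

7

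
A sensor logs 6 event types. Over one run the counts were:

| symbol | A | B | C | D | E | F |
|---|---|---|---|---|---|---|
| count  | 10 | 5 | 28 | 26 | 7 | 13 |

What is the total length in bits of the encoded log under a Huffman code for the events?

212

Build the Huffman tree bottom-up:
B(5) + E(7) → 12
A(10) + 12 → 22
F(13) + 22 → 35
D(26) + C(28) → 54
35 + 54 → 89
Total encoded bits = sum of merged weights = 12 + 22 + 35 + 54 + 89 = 212.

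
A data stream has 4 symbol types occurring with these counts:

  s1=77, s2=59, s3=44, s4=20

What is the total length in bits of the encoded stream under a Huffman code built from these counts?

Greedily combine the two least-frequent nodes:
s4(20) + s3(44) → 64
s2(59) + 64 → 123
s1(77) + 123 → 200
Each symbol's bit-cost is frequency × depth; summing gives 387 bits (equivalently 64 + 123 + 200).

387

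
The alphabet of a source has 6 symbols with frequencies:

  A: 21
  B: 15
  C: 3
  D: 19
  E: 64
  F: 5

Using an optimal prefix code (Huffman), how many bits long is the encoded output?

261

Merge the two smallest weights repeatedly:
C(3) + F(5) → 8
8 + B(15) → 23
D(19) + A(21) → 40
23 + 40 → 63
63 + E(64) → 127
The encoded length is the sum of every internal node's weight: 8 + 23 + 40 + 63 + 127 = 261 bits.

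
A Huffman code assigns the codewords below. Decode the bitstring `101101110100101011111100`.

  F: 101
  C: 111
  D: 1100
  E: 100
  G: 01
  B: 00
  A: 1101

Read left to right; each codeword is recognised as soon as it completes (prefix code):
  101→F | 101→F | 1101→A | 00→B | 101→F | 01→G | 111→C | 1100→D
Decoded message: FFABFGCD

FFABFGCD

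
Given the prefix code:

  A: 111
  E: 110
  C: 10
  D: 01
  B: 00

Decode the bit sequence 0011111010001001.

BAECBCD

Read left to right; each codeword is recognised as soon as it completes (prefix code):
  00→B | 111→A | 110→E | 10→C | 00→B | 10→C | 01→D
Decoded message: BAECBCD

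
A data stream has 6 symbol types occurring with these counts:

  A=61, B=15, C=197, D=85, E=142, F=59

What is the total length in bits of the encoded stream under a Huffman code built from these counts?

Greedily combine the two least-frequent nodes:
merge B(15) and F(59): 74
merge A(61) and 74: 135
merge D(85) and 135: 220
merge E(142) and C(197): 339
merge 220 and 339: 559
Total encoded bits = sum of merged weights = 74 + 135 + 220 + 339 + 559 = 1327.

1327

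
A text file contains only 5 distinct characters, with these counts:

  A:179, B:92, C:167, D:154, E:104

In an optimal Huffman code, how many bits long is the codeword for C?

Build the tree from the bottom:
B(92) + E(104) → 196
D(154) + C(167) → 321
A(179) + 196 → 375
321 + 375 → 696
The subtree containing C is merged 2 times, so code length = 2.

2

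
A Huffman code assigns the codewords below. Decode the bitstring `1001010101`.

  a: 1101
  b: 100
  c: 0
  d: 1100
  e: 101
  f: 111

bece

Read left to right; each codeword is recognised as soon as it completes (prefix code):
  100→b | 101→e | 0→c | 101→e
Decoded message: bece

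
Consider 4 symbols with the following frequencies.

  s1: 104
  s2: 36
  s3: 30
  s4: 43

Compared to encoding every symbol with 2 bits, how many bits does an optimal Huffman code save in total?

38

Fixed-length: 2 bits × 213 symbols = 426 bits.
Huffman merges:
merge s3(30) and s2(36): 66
merge s4(43) and 66: 109
merge s1(104) and 109: 213
Huffman total = 66 + 109 + 213 = 388 bits.
Saving = 426 − 388 = 38 bits.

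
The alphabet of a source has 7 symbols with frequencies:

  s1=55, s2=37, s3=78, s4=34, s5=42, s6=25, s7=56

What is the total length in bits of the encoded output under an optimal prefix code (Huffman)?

Build the Huffman tree bottom-up:
s6(25) + s4(34) → 59
s2(37) + s5(42) → 79
s1(55) + s7(56) → 111
59 + s3(78) → 137
79 + 111 → 190
137 + 190 → 327
Each symbol's bit-cost is frequency × depth; summing gives 903 bits (equivalently 59 + 79 + 111 + 137 + 190 + 327).

903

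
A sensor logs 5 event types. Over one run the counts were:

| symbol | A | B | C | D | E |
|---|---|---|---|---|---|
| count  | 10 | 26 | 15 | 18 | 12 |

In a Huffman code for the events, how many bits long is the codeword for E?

3

Repeatedly merge the two smallest:
combine A(10), E(12) → 22
combine C(15), D(18) → 33
combine 22, B(26) → 48
combine 33, 48 → 81
E sits 3 levels below the root, so its codeword is 3 bits.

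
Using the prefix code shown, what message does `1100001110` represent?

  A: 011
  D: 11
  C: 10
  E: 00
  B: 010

DEEDC

Read left to right; each codeword is recognised as soon as it completes (prefix code):
  11→D | 00→E | 00→E | 11→D | 10→C
Decoded message: DEEDC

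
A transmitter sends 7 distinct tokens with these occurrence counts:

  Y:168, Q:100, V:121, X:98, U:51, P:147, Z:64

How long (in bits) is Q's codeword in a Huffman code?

3

Build the tree from the bottom:
merge U(51) and Z(64): 115
merge X(98) and Q(100): 198
merge 115 and V(121): 236
merge P(147) and Y(168): 315
merge 198 and 236: 434
merge 315 and 434: 749
Q's leaf is at depth 3, giving a 3-bit codeword.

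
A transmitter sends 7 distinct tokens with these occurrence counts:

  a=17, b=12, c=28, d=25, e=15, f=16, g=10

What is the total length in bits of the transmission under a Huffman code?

338

Build the Huffman tree bottom-up:
combine g(10), b(12) → 22
combine e(15), f(16) → 31
combine a(17), 22 → 39
combine d(25), c(28) → 53
combine 31, 39 → 70
combine 53, 70 → 123
Total encoded bits = sum of merged weights = 22 + 31 + 39 + 53 + 70 + 123 = 338.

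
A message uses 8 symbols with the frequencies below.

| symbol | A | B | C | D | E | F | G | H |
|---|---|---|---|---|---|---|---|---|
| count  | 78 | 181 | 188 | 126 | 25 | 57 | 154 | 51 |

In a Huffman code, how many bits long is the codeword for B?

Repeatedly merge the two smallest:
E(25) + H(51) → 76
F(57) + 76 → 133
A(78) + D(126) → 204
133 + G(154) → 287
B(181) + C(188) → 369
204 + 287 → 491
369 + 491 → 860
B sits 2 levels below the root, so its codeword is 2 bits.

2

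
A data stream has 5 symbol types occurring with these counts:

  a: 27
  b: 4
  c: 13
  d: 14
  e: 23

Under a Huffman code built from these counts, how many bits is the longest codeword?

Merge the two lowest-weight nodes at each step:
combine b(4), c(13) → 17
combine d(14), 17 → 31
combine e(23), a(27) → 50
combine 31, 50 → 81
Maximum depth reached is 3.

3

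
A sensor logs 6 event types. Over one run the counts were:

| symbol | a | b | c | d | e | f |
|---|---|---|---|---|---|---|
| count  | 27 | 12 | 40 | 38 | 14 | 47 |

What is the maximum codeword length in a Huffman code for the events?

Merge the two lowest-weight nodes at each step:
b(12) + e(14) → 26
26 + a(27) → 53
d(38) + c(40) → 78
f(47) + 53 → 100
78 + 100 → 178
The first pair merged (b, e) ends up deepest, at depth 4.

4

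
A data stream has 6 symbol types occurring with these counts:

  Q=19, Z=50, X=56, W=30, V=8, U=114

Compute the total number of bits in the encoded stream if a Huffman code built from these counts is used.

630

Merge the two smallest weights repeatedly:
merge V(8) and Q(19): 27
merge 27 and W(30): 57
merge Z(50) and X(56): 106
merge 57 and 106: 163
merge U(114) and 163: 277
Total encoded bits = sum of merged weights = 27 + 57 + 106 + 163 + 277 = 630.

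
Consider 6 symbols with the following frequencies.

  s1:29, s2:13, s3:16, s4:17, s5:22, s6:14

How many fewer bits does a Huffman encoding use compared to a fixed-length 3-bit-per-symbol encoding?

51

Fixed-length: 3 bits × 111 symbols = 333 bits.
Huffman merges:
s2(13) + s6(14) → 27
s3(16) + s4(17) → 33
s5(22) + 27 → 49
s1(29) + 33 → 62
49 + 62 → 111
Huffman total = 27 + 33 + 49 + 62 + 111 = 282 bits.
Saving = 333 − 282 = 51 bits.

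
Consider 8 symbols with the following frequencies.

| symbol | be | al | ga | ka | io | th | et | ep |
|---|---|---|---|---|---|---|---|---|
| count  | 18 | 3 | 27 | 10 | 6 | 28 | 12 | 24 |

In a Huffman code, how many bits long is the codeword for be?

Huffman merges, smallest pair first:
al(3) + io(6) → 9
9 + ka(10) → 19
et(12) + be(18) → 30
19 + ep(24) → 43
ga(27) + th(28) → 55
30 + 43 → 73
55 + 73 → 128
The subtree containing be is merged 3 times, so code length = 3.

3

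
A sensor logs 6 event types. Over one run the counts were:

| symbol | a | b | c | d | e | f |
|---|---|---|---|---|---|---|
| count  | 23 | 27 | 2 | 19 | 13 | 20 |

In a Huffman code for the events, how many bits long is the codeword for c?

4

Huffman merges, smallest pair first:
combine c(2), e(13) → 15
combine 15, d(19) → 34
combine f(20), a(23) → 43
combine b(27), 34 → 61
combine 43, 61 → 104
The subtree containing c is merged 4 times, so code length = 4.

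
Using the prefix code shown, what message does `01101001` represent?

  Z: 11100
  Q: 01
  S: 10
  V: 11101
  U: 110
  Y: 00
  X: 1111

Read left to right; each codeword is recognised as soon as it completes (prefix code):
  01→Q | 10→S | 10→S | 01→Q
Decoded message: QSSQ

QSSQ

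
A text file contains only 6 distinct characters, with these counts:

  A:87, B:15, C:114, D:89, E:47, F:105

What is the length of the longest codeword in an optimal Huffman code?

Merge the two lowest-weight nodes at each step:
merge B(15) and E(47): 62
merge 62 and A(87): 149
merge D(89) and F(105): 194
merge C(114) and 149: 263
merge 194 and 263: 457
The first pair merged (B, E) ends up deepest, at depth 4.

4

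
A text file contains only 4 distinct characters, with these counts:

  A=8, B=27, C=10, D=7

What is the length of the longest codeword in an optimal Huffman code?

Merge the two lowest-weight nodes at each step:
D(7) + A(8) → 15
C(10) + 15 → 25
25 + B(27) → 52
The rarest symbols sit at the bottom; the longest codeword is 3 bits.

3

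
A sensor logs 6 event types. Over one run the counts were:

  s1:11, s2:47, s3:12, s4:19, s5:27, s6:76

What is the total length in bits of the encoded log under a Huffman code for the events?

Merge the two smallest weights repeatedly:
s1(11) + s3(12) → 23
s4(19) + 23 → 42
s5(27) + 42 → 69
s2(47) + 69 → 116
s6(76) + 116 → 192
Each symbol's bit-cost is frequency × depth; summing gives 442 bits (equivalently 23 + 42 + 69 + 116 + 192).

442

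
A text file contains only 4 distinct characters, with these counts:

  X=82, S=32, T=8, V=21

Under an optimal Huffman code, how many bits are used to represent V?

Build the tree from the bottom:
combine T(8), V(21) → 29
combine 29, S(32) → 61
combine 61, X(82) → 143
The subtree containing V is merged 3 times, so code length = 3.

3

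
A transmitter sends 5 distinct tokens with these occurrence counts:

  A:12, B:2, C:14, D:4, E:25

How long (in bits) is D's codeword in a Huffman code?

4

Repeatedly merge the two smallest:
merge B(2) and D(4): 6
merge 6 and A(12): 18
merge C(14) and 18: 32
merge E(25) and 32: 57
D sits 4 levels below the root, so its codeword is 4 bits.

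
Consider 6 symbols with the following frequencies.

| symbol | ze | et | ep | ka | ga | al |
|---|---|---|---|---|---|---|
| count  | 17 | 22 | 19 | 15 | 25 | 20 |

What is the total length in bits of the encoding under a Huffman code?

Build the Huffman tree bottom-up:
ka(15) + ze(17) → 32
ep(19) + al(20) → 39
et(22) + ga(25) → 47
32 + 39 → 71
47 + 71 → 118
The encoded length is the sum of every internal node's weight: 32 + 39 + 47 + 71 + 118 = 307 bits.

307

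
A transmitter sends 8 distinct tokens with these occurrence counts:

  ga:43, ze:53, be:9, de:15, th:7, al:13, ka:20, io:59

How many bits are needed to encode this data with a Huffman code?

Merge the two smallest weights repeatedly:
merge th(7) and be(9): 16
merge al(13) and de(15): 28
merge 16 and ka(20): 36
merge 28 and 36: 64
merge ga(43) and ze(53): 96
merge io(59) and 64: 123
merge 96 and 123: 219
Total encoded bits = sum of merged weights = 16 + 28 + 36 + 64 + 96 + 123 + 219 = 582.

582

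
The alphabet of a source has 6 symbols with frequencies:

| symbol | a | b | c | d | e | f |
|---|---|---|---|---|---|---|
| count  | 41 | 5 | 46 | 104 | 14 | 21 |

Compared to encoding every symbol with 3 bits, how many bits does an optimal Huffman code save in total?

Fixed-length: 3 bits × 231 symbols = 693 bits.
Huffman merges:
merge b(5) and e(14): 19
merge 19 and f(21): 40
merge 40 and a(41): 81
merge c(46) and 81: 127
merge d(104) and 127: 231
Huffman total = 19 + 40 + 81 + 127 + 231 = 498 bits.
Saving = 693 − 498 = 195 bits.

195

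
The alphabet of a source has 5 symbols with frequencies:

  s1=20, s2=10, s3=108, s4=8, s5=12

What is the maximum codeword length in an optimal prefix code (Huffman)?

Merge the two lowest-weight nodes at each step:
combine s4(8), s2(10) → 18
combine s5(12), 18 → 30
combine s1(20), 30 → 50
combine 50, s3(108) → 158
Maximum depth reached is 4.

4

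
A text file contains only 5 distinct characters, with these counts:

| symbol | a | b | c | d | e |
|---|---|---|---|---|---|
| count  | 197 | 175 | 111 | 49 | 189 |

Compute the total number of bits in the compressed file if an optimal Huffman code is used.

Greedily combine the two least-frequent nodes:
d(49) + c(111) → 160
160 + b(175) → 335
e(189) + a(197) → 386
335 + 386 → 721
The encoded length is the sum of every internal node's weight: 160 + 335 + 386 + 721 = 1602 bits.

1602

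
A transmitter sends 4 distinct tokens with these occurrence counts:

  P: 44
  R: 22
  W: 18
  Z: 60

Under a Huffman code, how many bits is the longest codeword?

Merge the two lowest-weight nodes at each step:
W(18) + R(22) → 40
40 + P(44) → 84
Z(60) + 84 → 144
Maximum depth reached is 3.

3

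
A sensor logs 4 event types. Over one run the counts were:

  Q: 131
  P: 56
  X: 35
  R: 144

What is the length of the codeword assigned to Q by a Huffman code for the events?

2

Build the tree from the bottom:
X(35) + P(56) → 91
91 + Q(131) → 222
R(144) + 222 → 366
The subtree containing Q is merged 2 times, so code length = 2.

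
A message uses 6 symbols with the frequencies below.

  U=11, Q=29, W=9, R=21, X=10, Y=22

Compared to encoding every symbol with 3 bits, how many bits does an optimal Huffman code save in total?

53

Fixed-length: 3 bits × 102 symbols = 306 bits.
Huffman merges:
combine W(9), X(10) → 19
combine U(11), 19 → 30
combine R(21), Y(22) → 43
combine Q(29), 30 → 59
combine 43, 59 → 102
Huffman total = 19 + 30 + 43 + 59 + 102 = 253 bits.
Saving = 306 − 253 = 53 bits.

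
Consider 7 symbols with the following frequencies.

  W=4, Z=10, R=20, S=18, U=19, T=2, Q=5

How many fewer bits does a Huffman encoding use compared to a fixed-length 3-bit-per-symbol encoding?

40

Fixed-length: 3 bits × 78 symbols = 234 bits.
Huffman merges:
merge T(2) and W(4): 6
merge Q(5) and 6: 11
merge Z(10) and 11: 21
merge S(18) and U(19): 37
merge R(20) and 21: 41
merge 37 and 41: 78
Huffman total = 6 + 11 + 21 + 37 + 41 + 78 = 194 bits.
Saving = 234 − 194 = 40 bits.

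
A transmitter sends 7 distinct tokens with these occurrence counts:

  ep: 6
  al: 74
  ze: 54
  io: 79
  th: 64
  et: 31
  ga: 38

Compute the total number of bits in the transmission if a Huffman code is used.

922

Build the Huffman tree bottom-up:
ep(6) + et(31) → 37
37 + ga(38) → 75
ze(54) + th(64) → 118
al(74) + 75 → 149
io(79) + 118 → 197
149 + 197 → 346
Total encoded bits = sum of merged weights = 37 + 75 + 118 + 149 + 197 + 346 = 922.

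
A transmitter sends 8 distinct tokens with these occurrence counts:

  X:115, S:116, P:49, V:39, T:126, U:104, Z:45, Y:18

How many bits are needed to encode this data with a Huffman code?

Greedily combine the two least-frequent nodes:
combine Y(18), V(39) → 57
combine Z(45), P(49) → 94
combine 57, 94 → 151
combine U(104), X(115) → 219
combine S(116), T(126) → 242
combine 151, 219 → 370
combine 242, 370 → 612
Each symbol's bit-cost is frequency × depth; summing gives 1745 bits (equivalently 57 + 94 + 151 + 219 + 242 + 370 + 612).

1745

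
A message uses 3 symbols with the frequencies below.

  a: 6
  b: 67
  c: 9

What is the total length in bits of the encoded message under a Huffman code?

Greedily combine the two least-frequent nodes:
merge a(6) and c(9): 15
merge 15 and b(67): 82
The encoded length is the sum of every internal node's weight: 15 + 82 = 97 bits.

97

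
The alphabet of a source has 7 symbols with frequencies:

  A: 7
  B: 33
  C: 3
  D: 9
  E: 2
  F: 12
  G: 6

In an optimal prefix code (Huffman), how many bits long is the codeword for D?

Huffman merges, smallest pair first:
E(2) + C(3) → 5
5 + G(6) → 11
A(7) + D(9) → 16
11 + F(12) → 23
16 + 23 → 39
B(33) + 39 → 72
D sits 3 levels below the root, so its codeword is 3 bits.

3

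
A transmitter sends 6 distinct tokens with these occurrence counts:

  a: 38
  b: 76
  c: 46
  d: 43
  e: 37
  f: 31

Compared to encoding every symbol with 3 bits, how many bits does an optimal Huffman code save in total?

Fixed-length: 3 bits × 271 symbols = 813 bits.
Huffman merges:
combine f(31), e(37) → 68
combine a(38), d(43) → 81
combine c(46), 68 → 114
combine b(76), 81 → 157
combine 114, 157 → 271
Huffman total = 68 + 81 + 114 + 157 + 271 = 691 bits.
Saving = 813 − 691 = 122 bits.

122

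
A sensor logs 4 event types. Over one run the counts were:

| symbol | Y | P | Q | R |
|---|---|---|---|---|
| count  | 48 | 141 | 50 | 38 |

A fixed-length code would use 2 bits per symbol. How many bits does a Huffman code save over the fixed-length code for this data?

Fixed-length: 2 bits × 277 symbols = 554 bits.
Huffman merges:
combine R(38), Y(48) → 86
combine Q(50), 86 → 136
combine 136, P(141) → 277
Huffman total = 86 + 136 + 277 = 499 bits.
Saving = 554 − 499 = 55 bits.

55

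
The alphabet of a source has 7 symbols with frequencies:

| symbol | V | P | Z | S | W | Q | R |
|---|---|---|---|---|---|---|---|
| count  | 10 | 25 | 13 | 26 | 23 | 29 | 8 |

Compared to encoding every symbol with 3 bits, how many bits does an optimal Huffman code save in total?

Fixed-length: 3 bits × 134 symbols = 402 bits.
Huffman merges:
R(8) + V(10) → 18
Z(13) + 18 → 31
W(23) + P(25) → 48
S(26) + Q(29) → 55
31 + 48 → 79
55 + 79 → 134
Huffman total = 18 + 31 + 48 + 55 + 79 + 134 = 365 bits.
Saving = 402 − 365 = 37 bits.

37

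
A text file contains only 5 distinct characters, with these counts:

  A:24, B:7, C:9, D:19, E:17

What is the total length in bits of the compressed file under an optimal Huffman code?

168

Merge the two smallest weights repeatedly:
B(7) + C(9) → 16
16 + E(17) → 33
D(19) + A(24) → 43
33 + 43 → 76
Each symbol's bit-cost is frequency × depth; summing gives 168 bits (equivalently 16 + 33 + 43 + 76).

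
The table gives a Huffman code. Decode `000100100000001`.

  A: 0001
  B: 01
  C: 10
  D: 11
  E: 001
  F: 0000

AEFA

Read left to right; each codeword is recognised as soon as it completes (prefix code):
  0001→A | 001→E | 0000→F | 0001→A
Decoded message: AEFA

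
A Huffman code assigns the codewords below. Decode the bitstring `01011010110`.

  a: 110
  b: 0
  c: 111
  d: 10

bdada

Read left to right; each codeword is recognised as soon as it completes (prefix code):
  0→b | 10→d | 110→a | 10→d | 110→a
Decoded message: bdada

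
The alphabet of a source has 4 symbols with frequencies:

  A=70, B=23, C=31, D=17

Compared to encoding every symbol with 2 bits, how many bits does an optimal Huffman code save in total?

30

Fixed-length: 2 bits × 141 symbols = 282 bits.
Huffman merges:
combine D(17), B(23) → 40
combine C(31), 40 → 71
combine A(70), 71 → 141
Huffman total = 40 + 71 + 141 = 252 bits.
Saving = 282 − 252 = 30 bits.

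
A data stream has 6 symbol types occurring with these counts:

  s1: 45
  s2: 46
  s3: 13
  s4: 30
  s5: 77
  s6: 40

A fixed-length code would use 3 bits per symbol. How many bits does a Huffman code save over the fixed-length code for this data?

125

Fixed-length: 3 bits × 251 symbols = 753 bits.
Huffman merges:
combine s3(13), s4(30) → 43
combine s6(40), 43 → 83
combine s1(45), s2(46) → 91
combine s5(77), 83 → 160
combine 91, 160 → 251
Huffman total = 43 + 83 + 91 + 160 + 251 = 628 bits.
Saving = 753 − 628 = 125 bits.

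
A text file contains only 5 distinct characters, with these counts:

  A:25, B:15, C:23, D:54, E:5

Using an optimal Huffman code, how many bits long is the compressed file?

253

Greedily combine the two least-frequent nodes:
merge E(5) and B(15): 20
merge 20 and C(23): 43
merge A(25) and 43: 68
merge D(54) and 68: 122
The encoded length is the sum of every internal node's weight: 20 + 43 + 68 + 122 = 253 bits.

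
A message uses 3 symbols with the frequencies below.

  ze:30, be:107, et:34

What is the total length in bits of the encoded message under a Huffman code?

Merge the two smallest weights repeatedly:
ze(30) + et(34) → 64
64 + be(107) → 171
Total encoded bits = sum of merged weights = 64 + 171 = 235.

235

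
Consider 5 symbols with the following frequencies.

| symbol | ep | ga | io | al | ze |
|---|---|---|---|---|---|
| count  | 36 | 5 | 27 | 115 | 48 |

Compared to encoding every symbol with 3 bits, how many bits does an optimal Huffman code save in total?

Fixed-length: 3 bits × 231 symbols = 693 bits.
Huffman merges:
combine ga(5), io(27) → 32
combine 32, ep(36) → 68
combine ze(48), 68 → 116
combine al(115), 116 → 231
Huffman total = 32 + 68 + 116 + 231 = 447 bits.
Saving = 693 − 447 = 246 bits.

246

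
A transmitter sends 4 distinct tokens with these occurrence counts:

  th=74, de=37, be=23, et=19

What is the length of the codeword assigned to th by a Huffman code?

1

Huffman merges, smallest pair first:
combine et(19), be(23) → 42
combine de(37), 42 → 79
combine th(74), 79 → 153
th sits one level below the root: a 1-bit codeword.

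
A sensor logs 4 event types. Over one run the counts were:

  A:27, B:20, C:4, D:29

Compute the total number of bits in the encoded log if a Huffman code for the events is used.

Greedily combine the two least-frequent nodes:
merge C(4) and B(20): 24
merge 24 and A(27): 51
merge D(29) and 51: 80
The encoded length is the sum of every internal node's weight: 24 + 51 + 80 = 155 bits.

155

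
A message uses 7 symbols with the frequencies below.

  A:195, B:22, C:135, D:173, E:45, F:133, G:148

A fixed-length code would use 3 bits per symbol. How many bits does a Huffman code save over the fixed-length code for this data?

Fixed-length: 3 bits × 851 symbols = 2553 bits.
Huffman merges:
combine B(22), E(45) → 67
combine 67, F(133) → 200
combine C(135), G(148) → 283
combine D(173), A(195) → 368
combine 200, 283 → 483
combine 368, 483 → 851
Huffman total = 67 + 200 + 283 + 368 + 483 + 851 = 2252 bits.
Saving = 2553 − 2252 = 301 bits.

301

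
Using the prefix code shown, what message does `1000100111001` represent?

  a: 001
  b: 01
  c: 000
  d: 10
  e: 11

daaea

Read left to right; each codeword is recognised as soon as it completes (prefix code):
  10→d | 001→a | 001→a | 11→e | 001→a
Decoded message: daaea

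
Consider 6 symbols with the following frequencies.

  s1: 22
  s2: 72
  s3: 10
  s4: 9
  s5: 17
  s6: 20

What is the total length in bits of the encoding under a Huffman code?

325

Build the Huffman tree bottom-up:
merge s4(9) and s3(10): 19
merge s5(17) and 19: 36
merge s6(20) and s1(22): 42
merge 36 and 42: 78
merge s2(72) and 78: 150
Each symbol's bit-cost is frequency × depth; summing gives 325 bits (equivalently 19 + 36 + 42 + 78 + 150).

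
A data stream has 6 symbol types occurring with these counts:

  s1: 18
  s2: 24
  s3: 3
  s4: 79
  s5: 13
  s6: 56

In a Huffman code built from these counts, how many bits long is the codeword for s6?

Huffman merges, smallest pair first:
combine s3(3), s5(13) → 16
combine 16, s1(18) → 34
combine s2(24), 34 → 58
combine s6(56), 58 → 114
combine s4(79), 114 → 193
The subtree containing s6 is merged 2 times, so code length = 2.

2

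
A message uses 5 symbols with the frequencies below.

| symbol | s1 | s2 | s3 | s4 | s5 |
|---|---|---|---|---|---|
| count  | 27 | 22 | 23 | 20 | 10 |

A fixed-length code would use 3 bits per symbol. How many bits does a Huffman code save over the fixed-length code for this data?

72

Fixed-length: 3 bits × 102 symbols = 306 bits.
Huffman merges:
combine s5(10), s4(20) → 30
combine s2(22), s3(23) → 45
combine s1(27), 30 → 57
combine 45, 57 → 102
Huffman total = 30 + 45 + 57 + 102 = 234 bits.
Saving = 306 − 234 = 72 bits.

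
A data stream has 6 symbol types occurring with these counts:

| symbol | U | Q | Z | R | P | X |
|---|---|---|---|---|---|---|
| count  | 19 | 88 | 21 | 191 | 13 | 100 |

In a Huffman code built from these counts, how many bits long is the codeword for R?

1

Repeatedly merge the two smallest:
combine P(13), U(19) → 32
combine Z(21), 32 → 53
combine 53, Q(88) → 141
combine X(100), 141 → 241
combine R(191), 241 → 432
R is merged only at the final step, so code length = 1.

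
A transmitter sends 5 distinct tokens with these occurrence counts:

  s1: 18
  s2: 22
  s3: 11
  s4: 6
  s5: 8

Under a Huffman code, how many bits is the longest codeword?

Merge the two lowest-weight nodes at each step:
merge s4(6) and s5(8): 14
merge s3(11) and 14: 25
merge s1(18) and s2(22): 40
merge 25 and 40: 65
The rarest symbols sit at the bottom; the longest codeword is 3 bits.

3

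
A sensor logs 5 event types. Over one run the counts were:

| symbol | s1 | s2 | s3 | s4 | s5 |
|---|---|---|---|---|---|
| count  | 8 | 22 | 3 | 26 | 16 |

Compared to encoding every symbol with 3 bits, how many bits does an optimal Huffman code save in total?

Fixed-length: 3 bits × 75 symbols = 225 bits.
Huffman merges:
s3(3) + s1(8) → 11
11 + s5(16) → 27
s2(22) + s4(26) → 48
27 + 48 → 75
Huffman total = 11 + 27 + 48 + 75 = 161 bits.
Saving = 225 − 161 = 64 bits.

64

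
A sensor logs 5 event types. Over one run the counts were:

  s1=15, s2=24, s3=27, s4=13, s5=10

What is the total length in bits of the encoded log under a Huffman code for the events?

201

Build the Huffman tree bottom-up:
s5(10) + s4(13) → 23
s1(15) + 23 → 38
s2(24) + s3(27) → 51
38 + 51 → 89
Each symbol's bit-cost is frequency × depth; summing gives 201 bits (equivalently 23 + 38 + 51 + 89).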